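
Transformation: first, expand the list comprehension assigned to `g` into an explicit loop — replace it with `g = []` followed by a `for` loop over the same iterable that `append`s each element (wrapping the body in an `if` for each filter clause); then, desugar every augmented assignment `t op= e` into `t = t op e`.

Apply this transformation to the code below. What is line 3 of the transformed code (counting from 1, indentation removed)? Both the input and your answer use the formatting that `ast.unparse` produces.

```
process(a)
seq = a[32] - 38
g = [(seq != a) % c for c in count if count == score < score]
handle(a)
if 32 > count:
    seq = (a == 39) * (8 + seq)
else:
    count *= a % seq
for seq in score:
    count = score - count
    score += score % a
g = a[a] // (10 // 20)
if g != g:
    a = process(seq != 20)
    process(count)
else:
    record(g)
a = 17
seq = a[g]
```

g = []

Transformed code:
process(a)
seq = a[32] - 38
g = []
for c in count:
    if count == score < score:
        g.append((seq != a) % c)
handle(a)
if 32 > count:
    seq = (a == 39) * (8 + seq)
else:
    count = count * (a % seq)
for seq in score:
    count = score - count
    score = score + score % a
g = a[a] // (10 // 20)
if g != g:
    a = process(seq != 20)
    process(count)
else:
    record(g)
a = 17
seq = a[g]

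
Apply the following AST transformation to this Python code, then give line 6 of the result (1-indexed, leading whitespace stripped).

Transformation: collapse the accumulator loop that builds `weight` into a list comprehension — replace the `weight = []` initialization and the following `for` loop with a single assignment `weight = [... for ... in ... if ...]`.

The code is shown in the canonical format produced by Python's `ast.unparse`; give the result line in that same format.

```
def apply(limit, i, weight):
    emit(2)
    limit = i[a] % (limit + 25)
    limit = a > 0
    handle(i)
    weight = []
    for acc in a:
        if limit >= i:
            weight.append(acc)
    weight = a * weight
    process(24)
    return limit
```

Transformed code:
def apply(limit, i, weight):
    emit(2)
    limit = i[a] % (limit + 25)
    limit = a > 0
    handle(i)
    weight = [acc for acc in a if limit >= i]
    weight = a * weight
    process(24)
    return limit

weight = [acc for acc in a if limit >= i]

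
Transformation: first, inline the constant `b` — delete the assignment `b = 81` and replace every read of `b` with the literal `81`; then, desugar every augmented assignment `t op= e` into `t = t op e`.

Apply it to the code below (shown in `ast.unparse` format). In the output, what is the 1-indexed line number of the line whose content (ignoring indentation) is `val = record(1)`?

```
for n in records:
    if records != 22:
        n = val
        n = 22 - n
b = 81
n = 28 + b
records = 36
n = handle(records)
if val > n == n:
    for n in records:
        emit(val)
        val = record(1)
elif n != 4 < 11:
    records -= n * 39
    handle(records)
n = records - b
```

11

Transformed code:
for n in records:
    if records != 22:
        n = val
        n = 22 - n
n = 28 + 81
records = 36
n = handle(records)
if val > n == n:
    for n in records:
        emit(val)
        val = record(1)
elif n != 4 < 11:
    records = records - n * 39
    handle(records)
n = records - 81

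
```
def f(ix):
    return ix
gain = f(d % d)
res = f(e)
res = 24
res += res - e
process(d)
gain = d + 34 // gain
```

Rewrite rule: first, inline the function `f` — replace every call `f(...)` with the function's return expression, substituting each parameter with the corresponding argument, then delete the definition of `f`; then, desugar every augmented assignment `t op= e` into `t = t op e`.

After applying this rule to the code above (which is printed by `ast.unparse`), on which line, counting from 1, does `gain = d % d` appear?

Transformed code:
gain = d % d
res = e
res = 24
res = res + (res - e)
process(d)
gain = d + 34 // gain

1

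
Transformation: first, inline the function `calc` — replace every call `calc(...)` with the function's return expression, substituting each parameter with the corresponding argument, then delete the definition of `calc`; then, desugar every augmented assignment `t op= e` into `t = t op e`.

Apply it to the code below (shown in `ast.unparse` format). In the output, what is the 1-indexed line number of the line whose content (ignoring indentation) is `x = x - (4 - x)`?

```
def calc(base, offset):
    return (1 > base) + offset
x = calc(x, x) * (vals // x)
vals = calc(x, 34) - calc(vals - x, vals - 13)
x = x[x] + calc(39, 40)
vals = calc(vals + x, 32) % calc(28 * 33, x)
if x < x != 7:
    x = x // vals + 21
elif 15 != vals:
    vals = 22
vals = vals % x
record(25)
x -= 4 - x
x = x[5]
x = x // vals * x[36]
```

Transformed code:
x = ((1 > x) + x) * (vals // x)
vals = (1 > x) + 34 - ((1 > vals - x) + (vals - 13))
x = x[x] + ((1 > 39) + 40)
vals = ((1 > vals + x) + 32) % ((1 > 28 * 33) + x)
if x < x != 7:
    x = x // vals + 21
elif 15 != vals:
    vals = 22
vals = vals % x
record(25)
x = x - (4 - x)
x = x[5]
x = x // vals * x[36]

11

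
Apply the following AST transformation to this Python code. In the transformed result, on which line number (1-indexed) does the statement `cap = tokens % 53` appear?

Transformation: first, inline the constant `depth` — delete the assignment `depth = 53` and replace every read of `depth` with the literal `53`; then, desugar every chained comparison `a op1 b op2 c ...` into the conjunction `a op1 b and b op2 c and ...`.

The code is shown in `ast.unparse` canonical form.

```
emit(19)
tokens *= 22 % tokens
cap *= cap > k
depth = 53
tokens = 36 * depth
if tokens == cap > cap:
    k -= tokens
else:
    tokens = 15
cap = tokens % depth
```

9

Transformed code:
emit(19)
tokens *= 22 % tokens
cap *= cap > k
tokens = 36 * 53
if tokens == cap and cap > cap:
    k -= tokens
else:
    tokens = 15
cap = tokens % 53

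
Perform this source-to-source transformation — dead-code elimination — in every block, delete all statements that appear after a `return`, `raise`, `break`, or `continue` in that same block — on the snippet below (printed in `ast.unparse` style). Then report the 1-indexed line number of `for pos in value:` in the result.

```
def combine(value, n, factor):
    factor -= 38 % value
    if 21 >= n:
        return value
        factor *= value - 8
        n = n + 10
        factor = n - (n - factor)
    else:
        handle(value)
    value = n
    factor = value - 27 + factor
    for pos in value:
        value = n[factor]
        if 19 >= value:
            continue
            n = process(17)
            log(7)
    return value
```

Transformed code:
def combine(value, n, factor):
    factor -= 38 % value
    if 21 >= n:
        return value
    else:
        handle(value)
    value = n
    factor = value - 27 + factor
    for pos in value:
        value = n[factor]
        if 19 >= value:
            continue
    return value

9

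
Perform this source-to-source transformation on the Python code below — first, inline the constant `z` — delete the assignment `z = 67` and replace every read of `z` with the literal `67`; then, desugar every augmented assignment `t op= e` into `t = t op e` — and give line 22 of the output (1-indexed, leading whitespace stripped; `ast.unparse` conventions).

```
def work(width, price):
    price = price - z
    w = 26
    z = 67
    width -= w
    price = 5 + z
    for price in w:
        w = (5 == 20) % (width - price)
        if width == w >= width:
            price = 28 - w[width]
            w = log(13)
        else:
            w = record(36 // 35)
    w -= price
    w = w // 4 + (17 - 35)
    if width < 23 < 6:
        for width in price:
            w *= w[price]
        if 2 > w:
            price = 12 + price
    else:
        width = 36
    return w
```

Transformed code:
def work(width, price):
    price = price - 67
    w = 26
    width = width - w
    price = 5 + 67
    for price in w:
        w = (5 == 20) % (width - price)
        if width == w >= width:
            price = 28 - w[width]
            w = log(13)
        else:
            w = record(36 // 35)
    w = w - price
    w = w // 4 + (17 - 35)
    if width < 23 < 6:
        for width in price:
            w = w * w[price]
        if 2 > w:
            price = 12 + price
    else:
        width = 36
    return w

return w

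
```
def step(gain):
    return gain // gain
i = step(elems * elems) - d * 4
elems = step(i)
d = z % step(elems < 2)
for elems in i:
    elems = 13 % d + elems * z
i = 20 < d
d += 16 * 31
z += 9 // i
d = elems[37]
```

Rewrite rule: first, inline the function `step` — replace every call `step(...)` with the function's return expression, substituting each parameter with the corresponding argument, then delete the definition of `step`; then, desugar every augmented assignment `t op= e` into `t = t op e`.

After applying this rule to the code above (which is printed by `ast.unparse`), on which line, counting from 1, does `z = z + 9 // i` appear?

8

Transformed code:
i = elems * elems // (elems * elems) - d * 4
elems = i // i
d = z % ((elems < 2) // (elems < 2))
for elems in i:
    elems = 13 % d + elems * z
i = 20 < d
d = d + 16 * 31
z = z + 9 // i
d = elems[37]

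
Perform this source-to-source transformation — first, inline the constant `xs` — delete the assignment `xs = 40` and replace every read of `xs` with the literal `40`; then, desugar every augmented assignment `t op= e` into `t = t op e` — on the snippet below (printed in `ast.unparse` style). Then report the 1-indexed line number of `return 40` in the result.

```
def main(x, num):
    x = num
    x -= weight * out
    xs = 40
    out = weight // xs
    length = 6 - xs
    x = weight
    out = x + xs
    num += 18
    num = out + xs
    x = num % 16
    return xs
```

11

Transformed code:
def main(x, num):
    x = num
    x = x - weight * out
    out = weight // 40
    length = 6 - 40
    x = weight
    out = x + 40
    num = num + 18
    num = out + 40
    x = num % 16
    return 40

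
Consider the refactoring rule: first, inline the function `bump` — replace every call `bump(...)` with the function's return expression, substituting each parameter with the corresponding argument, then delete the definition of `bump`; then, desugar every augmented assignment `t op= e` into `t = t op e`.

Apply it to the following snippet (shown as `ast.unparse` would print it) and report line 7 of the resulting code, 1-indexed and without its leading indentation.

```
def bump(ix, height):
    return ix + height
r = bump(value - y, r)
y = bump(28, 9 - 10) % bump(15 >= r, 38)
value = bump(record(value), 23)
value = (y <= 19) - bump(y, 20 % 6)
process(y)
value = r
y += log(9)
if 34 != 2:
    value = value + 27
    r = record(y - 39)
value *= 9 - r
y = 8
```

Transformed code:
r = value - y + r
y = (28 + (9 - 10)) % ((15 >= r) + 38)
value = record(value) + 23
value = (y <= 19) - (y + 20 % 6)
process(y)
value = r
y = y + log(9)
if 34 != 2:
    value = value + 27
    r = record(y - 39)
value = value * (9 - r)
y = 8

y = y + log(9)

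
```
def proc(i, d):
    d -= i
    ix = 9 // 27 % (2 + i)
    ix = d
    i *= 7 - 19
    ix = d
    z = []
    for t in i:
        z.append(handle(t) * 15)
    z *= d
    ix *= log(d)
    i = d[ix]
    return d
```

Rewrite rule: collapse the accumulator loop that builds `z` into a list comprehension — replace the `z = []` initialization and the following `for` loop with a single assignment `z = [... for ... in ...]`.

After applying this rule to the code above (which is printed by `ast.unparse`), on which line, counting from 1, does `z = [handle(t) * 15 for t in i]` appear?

Transformed code:
def proc(i, d):
    d -= i
    ix = 9 // 27 % (2 + i)
    ix = d
    i *= 7 - 19
    ix = d
    z = [handle(t) * 15 for t in i]
    z *= d
    ix *= log(d)
    i = d[ix]
    return d

7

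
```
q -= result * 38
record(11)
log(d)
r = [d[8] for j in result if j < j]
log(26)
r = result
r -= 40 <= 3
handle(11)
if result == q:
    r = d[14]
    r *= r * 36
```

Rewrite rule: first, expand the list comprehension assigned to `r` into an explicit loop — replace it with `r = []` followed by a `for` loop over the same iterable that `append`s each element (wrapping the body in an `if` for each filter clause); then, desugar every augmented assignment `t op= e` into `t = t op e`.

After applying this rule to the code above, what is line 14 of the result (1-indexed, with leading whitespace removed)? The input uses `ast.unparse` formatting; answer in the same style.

r = r * (r * 36)

Transformed code:
q = q - result * 38
record(11)
log(d)
r = []
for j in result:
    if j < j:
        r.append(d[8])
log(26)
r = result
r = r - (40 <= 3)
handle(11)
if result == q:
    r = d[14]
    r = r * (r * 36)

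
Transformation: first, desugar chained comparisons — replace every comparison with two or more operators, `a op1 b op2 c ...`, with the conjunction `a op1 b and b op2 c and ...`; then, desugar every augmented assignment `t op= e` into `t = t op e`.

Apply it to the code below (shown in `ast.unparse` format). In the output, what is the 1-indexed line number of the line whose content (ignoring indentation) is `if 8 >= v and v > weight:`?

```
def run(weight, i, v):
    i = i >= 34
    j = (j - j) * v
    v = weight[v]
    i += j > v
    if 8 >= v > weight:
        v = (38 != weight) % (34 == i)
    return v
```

Transformed code:
def run(weight, i, v):
    i = i >= 34
    j = (j - j) * v
    v = weight[v]
    i = i + (j > v)
    if 8 >= v and v > weight:
        v = (38 != weight) % (34 == i)
    return v

6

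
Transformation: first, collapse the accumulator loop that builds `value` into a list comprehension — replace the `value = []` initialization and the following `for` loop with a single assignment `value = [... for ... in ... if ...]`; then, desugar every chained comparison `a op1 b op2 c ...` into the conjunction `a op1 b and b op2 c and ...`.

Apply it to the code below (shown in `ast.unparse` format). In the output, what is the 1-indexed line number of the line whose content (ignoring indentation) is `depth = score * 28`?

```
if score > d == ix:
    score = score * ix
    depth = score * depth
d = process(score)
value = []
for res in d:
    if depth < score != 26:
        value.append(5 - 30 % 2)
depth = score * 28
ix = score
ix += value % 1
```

Transformed code:
if score > d and d == ix:
    score = score * ix
    depth = score * depth
d = process(score)
value = [5 - 30 % 2 for res in d if depth < score and score != 26]
depth = score * 28
ix = score
ix += value % 1

6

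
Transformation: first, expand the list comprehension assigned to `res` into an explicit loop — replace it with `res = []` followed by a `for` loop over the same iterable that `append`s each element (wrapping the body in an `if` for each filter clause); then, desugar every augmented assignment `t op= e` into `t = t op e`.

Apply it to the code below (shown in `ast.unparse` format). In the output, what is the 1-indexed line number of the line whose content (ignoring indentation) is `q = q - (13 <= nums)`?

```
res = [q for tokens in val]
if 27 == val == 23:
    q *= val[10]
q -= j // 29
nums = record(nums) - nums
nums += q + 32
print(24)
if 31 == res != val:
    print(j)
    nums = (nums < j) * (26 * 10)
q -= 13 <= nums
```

13

Transformed code:
res = []
for tokens in val:
    res.append(q)
if 27 == val == 23:
    q = q * val[10]
q = q - j // 29
nums = record(nums) - nums
nums = nums + (q + 32)
print(24)
if 31 == res != val:
    print(j)
    nums = (nums < j) * (26 * 10)
q = q - (13 <= nums)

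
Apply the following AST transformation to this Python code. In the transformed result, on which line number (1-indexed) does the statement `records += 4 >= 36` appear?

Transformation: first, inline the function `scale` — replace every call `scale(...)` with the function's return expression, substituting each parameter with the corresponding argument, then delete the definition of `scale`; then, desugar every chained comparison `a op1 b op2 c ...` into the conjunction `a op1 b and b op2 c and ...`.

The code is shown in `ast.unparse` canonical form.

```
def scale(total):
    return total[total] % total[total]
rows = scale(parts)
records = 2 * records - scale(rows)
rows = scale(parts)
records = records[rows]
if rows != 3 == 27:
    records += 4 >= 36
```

6

Transformed code:
rows = parts[parts] % parts[parts]
records = 2 * records - rows[rows] % rows[rows]
rows = parts[parts] % parts[parts]
records = records[rows]
if rows != 3 and 3 == 27:
    records += 4 >= 36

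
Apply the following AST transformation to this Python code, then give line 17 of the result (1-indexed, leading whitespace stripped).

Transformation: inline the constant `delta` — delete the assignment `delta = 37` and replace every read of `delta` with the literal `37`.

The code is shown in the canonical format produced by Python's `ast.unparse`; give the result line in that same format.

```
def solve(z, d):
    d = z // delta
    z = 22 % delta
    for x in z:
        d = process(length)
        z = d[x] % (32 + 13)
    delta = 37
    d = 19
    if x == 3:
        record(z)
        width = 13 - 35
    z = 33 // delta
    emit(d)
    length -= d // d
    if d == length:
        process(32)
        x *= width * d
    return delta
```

Transformed code:
def solve(z, d):
    d = z // 37
    z = 22 % 37
    for x in z:
        d = process(length)
        z = d[x] % (32 + 13)
    d = 19
    if x == 3:
        record(z)
        width = 13 - 35
    z = 33 // 37
    emit(d)
    length -= d // d
    if d == length:
        process(32)
        x *= width * d
    return 37

return 37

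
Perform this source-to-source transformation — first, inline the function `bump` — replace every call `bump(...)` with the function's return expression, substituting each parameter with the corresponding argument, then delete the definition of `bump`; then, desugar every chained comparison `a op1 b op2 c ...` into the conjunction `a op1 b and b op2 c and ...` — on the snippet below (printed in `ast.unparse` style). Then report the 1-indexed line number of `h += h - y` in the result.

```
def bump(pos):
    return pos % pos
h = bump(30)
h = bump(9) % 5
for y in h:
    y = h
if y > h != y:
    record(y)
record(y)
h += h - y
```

Transformed code:
h = 30 % 30
h = 9 % 9 % 5
for y in h:
    y = h
if y > h and h != y:
    record(y)
record(y)
h += h - y

8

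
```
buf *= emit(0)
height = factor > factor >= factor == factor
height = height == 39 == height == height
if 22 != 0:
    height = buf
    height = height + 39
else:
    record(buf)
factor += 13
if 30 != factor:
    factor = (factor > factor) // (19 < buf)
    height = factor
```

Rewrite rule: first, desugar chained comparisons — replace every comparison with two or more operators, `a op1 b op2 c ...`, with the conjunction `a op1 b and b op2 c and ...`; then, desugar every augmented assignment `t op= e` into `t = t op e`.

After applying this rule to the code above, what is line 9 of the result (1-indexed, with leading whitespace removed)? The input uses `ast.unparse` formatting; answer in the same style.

factor = factor + 13

Transformed code:
buf = buf * emit(0)
height = factor > factor and factor >= factor and (factor == factor)
height = height == 39 and 39 == height and (height == height)
if 22 != 0:
    height = buf
    height = height + 39
else:
    record(buf)
factor = factor + 13
if 30 != factor:
    factor = (factor > factor) // (19 < buf)
    height = factor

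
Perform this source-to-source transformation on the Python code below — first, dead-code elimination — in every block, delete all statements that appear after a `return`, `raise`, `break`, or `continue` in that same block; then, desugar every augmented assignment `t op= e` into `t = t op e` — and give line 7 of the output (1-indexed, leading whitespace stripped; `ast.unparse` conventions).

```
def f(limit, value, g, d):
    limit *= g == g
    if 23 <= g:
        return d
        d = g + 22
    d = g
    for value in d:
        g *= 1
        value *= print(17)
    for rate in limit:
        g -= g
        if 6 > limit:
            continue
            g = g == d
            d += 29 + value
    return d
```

g = g * 1

Transformed code:
def f(limit, value, g, d):
    limit = limit * (g == g)
    if 23 <= g:
        return d
    d = g
    for value in d:
        g = g * 1
        value = value * print(17)
    for rate in limit:
        g = g - g
        if 6 > limit:
            continue
    return d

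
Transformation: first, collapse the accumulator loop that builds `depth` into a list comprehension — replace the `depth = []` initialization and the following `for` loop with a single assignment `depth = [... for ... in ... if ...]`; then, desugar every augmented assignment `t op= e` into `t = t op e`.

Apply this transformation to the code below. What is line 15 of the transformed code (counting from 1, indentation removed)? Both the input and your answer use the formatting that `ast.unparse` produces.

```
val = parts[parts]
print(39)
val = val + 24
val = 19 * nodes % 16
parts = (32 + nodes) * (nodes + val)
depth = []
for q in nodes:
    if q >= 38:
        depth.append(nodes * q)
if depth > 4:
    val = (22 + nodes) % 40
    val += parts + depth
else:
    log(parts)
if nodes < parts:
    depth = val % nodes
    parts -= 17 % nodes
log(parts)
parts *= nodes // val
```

log(parts)

Transformed code:
val = parts[parts]
print(39)
val = val + 24
val = 19 * nodes % 16
parts = (32 + nodes) * (nodes + val)
depth = [nodes * q for q in nodes if q >= 38]
if depth > 4:
    val = (22 + nodes) % 40
    val = val + (parts + depth)
else:
    log(parts)
if nodes < parts:
    depth = val % nodes
    parts = parts - 17 % nodes
log(parts)
parts = parts * (nodes // val)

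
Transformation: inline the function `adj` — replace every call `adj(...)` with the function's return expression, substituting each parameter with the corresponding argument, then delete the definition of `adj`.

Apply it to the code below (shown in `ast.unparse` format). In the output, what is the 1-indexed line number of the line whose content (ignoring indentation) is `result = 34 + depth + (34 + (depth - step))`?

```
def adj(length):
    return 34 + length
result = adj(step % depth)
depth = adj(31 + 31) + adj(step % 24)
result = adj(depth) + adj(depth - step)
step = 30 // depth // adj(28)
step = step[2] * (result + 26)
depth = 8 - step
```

3

Transformed code:
result = 34 + step % depth
depth = 34 + (31 + 31) + (34 + step % 24)
result = 34 + depth + (34 + (depth - step))
step = 30 // depth // (34 + 28)
step = step[2] * (result + 26)
depth = 8 - step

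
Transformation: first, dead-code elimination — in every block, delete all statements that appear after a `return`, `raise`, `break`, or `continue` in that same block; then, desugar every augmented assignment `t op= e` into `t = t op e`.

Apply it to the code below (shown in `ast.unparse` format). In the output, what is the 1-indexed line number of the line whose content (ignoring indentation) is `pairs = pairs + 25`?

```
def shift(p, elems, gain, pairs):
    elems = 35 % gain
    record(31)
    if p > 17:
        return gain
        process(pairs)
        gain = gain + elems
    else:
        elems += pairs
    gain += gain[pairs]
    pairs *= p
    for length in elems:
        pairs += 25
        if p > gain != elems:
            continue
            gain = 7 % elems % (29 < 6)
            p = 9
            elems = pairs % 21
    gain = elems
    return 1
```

11

Transformed code:
def shift(p, elems, gain, pairs):
    elems = 35 % gain
    record(31)
    if p > 17:
        return gain
    else:
        elems = elems + pairs
    gain = gain + gain[pairs]
    pairs = pairs * p
    for length in elems:
        pairs = pairs + 25
        if p > gain != elems:
            continue
    gain = elems
    return 1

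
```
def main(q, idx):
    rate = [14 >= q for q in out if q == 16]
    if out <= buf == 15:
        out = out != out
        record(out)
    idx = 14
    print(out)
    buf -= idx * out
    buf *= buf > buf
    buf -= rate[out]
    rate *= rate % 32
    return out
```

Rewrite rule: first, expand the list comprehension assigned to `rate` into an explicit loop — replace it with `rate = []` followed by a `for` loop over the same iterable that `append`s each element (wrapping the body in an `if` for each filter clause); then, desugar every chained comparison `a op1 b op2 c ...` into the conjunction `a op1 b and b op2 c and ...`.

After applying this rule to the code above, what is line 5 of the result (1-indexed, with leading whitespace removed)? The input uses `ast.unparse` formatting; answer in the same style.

rate.append(14 >= q)

Transformed code:
def main(q, idx):
    rate = []
    for q in out:
        if q == 16:
            rate.append(14 >= q)
    if out <= buf and buf == 15:
        out = out != out
        record(out)
    idx = 14
    print(out)
    buf -= idx * out
    buf *= buf > buf
    buf -= rate[out]
    rate *= rate % 32
    return out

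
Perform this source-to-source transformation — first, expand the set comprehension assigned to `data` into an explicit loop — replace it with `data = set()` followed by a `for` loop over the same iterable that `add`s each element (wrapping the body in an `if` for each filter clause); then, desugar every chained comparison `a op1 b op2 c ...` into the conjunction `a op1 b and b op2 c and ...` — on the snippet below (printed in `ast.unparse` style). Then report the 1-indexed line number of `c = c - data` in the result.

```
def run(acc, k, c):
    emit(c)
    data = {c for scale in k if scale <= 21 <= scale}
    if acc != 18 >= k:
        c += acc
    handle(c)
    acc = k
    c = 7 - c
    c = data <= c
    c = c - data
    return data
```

Transformed code:
def run(acc, k, c):
    emit(c)
    data = set()
    for scale in k:
        if scale <= 21 and 21 <= scale:
            data.add(c)
    if acc != 18 and 18 >= k:
        c += acc
    handle(c)
    acc = k
    c = 7 - c
    c = data <= c
    c = c - data
    return data

13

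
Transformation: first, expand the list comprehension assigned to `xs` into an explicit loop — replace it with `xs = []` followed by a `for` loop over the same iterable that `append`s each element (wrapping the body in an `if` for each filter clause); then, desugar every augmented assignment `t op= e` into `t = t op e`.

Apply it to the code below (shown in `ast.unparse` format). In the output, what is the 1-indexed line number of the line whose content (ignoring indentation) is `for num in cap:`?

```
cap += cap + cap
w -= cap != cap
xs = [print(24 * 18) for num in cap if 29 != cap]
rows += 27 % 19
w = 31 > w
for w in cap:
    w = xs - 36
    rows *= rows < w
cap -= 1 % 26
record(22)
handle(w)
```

4

Transformed code:
cap = cap + (cap + cap)
w = w - (cap != cap)
xs = []
for num in cap:
    if 29 != cap:
        xs.append(print(24 * 18))
rows = rows + 27 % 19
w = 31 > w
for w in cap:
    w = xs - 36
    rows = rows * (rows < w)
cap = cap - 1 % 26
record(22)
handle(w)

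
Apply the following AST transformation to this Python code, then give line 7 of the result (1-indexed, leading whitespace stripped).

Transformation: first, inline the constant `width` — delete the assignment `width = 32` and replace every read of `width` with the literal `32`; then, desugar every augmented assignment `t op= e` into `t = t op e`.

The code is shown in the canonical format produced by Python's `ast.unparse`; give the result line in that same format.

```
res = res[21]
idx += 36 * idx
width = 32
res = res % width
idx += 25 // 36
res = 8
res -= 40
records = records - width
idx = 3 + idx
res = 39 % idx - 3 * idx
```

records = records - 32

Transformed code:
res = res[21]
idx = idx + 36 * idx
res = res % 32
idx = idx + 25 // 36
res = 8
res = res - 40
records = records - 32
idx = 3 + idx
res = 39 % idx - 3 * idx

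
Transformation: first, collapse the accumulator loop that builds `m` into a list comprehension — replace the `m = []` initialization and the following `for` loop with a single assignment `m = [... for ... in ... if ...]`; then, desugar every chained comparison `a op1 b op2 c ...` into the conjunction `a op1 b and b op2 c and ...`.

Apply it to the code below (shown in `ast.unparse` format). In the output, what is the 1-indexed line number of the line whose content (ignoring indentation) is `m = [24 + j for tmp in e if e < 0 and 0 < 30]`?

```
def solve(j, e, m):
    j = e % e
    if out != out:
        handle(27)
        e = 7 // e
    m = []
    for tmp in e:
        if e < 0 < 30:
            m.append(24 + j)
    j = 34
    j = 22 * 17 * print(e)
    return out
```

6

Transformed code:
def solve(j, e, m):
    j = e % e
    if out != out:
        handle(27)
        e = 7 // e
    m = [24 + j for tmp in e if e < 0 and 0 < 30]
    j = 34
    j = 22 * 17 * print(e)
    return out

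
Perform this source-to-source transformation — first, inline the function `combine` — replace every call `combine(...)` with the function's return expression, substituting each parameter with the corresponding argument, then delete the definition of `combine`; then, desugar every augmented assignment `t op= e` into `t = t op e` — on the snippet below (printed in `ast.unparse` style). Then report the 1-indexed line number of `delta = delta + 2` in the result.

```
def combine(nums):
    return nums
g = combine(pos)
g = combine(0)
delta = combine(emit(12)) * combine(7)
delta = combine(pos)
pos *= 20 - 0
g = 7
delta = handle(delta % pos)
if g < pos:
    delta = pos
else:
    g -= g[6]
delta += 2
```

12

Transformed code:
g = pos
g = 0
delta = emit(12) * 7
delta = pos
pos = pos * (20 - 0)
g = 7
delta = handle(delta % pos)
if g < pos:
    delta = pos
else:
    g = g - g[6]
delta = delta + 2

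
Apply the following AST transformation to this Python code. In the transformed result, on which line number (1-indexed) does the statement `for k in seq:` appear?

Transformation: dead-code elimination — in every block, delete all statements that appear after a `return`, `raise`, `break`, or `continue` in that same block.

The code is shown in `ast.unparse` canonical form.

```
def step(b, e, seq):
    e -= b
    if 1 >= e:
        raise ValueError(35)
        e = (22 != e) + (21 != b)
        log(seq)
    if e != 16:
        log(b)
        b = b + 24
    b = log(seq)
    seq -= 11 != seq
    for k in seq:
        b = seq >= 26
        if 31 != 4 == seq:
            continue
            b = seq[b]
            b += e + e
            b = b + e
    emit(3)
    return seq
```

10

Transformed code:
def step(b, e, seq):
    e -= b
    if 1 >= e:
        raise ValueError(35)
    if e != 16:
        log(b)
        b = b + 24
    b = log(seq)
    seq -= 11 != seq
    for k in seq:
        b = seq >= 26
        if 31 != 4 == seq:
            continue
    emit(3)
    return seq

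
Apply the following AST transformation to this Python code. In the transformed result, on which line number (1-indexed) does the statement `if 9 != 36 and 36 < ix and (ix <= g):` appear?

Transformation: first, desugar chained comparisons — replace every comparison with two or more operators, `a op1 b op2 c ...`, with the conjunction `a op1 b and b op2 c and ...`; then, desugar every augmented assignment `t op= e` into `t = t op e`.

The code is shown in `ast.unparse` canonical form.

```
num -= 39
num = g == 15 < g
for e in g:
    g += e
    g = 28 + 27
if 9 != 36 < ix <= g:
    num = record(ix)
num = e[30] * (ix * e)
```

6

Transformed code:
num = num - 39
num = g == 15 and 15 < g
for e in g:
    g = g + e
    g = 28 + 27
if 9 != 36 and 36 < ix and (ix <= g):
    num = record(ix)
num = e[30] * (ix * e)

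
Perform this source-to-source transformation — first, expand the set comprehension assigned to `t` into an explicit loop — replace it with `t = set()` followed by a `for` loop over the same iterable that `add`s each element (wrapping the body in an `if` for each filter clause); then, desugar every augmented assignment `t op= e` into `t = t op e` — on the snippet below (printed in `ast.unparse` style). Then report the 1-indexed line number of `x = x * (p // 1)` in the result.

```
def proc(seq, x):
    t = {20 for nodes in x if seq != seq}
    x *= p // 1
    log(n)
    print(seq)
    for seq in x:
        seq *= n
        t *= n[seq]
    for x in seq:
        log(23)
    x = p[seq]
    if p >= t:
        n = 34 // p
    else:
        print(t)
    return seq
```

6

Transformed code:
def proc(seq, x):
    t = set()
    for nodes in x:
        if seq != seq:
            t.add(20)
    x = x * (p // 1)
    log(n)
    print(seq)
    for seq in x:
        seq = seq * n
        t = t * n[seq]
    for x in seq:
        log(23)
    x = p[seq]
    if p >= t:
        n = 34 // p
    else:
        print(t)
    return seq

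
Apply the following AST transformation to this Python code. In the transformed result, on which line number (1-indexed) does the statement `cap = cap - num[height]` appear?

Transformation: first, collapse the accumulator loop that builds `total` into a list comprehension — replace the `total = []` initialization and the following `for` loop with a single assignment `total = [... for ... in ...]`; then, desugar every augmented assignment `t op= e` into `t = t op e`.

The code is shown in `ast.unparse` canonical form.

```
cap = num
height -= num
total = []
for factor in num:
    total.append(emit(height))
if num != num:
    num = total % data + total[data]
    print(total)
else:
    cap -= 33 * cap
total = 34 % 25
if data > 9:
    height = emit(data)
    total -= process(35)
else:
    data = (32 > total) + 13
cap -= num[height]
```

Transformed code:
cap = num
height = height - num
total = [emit(height) for factor in num]
if num != num:
    num = total % data + total[data]
    print(total)
else:
    cap = cap - 33 * cap
total = 34 % 25
if data > 9:
    height = emit(data)
    total = total - process(35)
else:
    data = (32 > total) + 13
cap = cap - num[height]

15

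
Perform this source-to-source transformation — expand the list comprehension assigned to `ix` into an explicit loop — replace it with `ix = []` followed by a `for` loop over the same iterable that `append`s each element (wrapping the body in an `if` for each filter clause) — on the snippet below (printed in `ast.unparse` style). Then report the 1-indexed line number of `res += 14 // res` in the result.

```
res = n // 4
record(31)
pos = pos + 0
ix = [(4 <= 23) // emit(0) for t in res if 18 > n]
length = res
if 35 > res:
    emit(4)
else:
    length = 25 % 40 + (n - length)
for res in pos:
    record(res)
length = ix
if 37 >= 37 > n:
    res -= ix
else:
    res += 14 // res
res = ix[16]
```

19

Transformed code:
res = n // 4
record(31)
pos = pos + 0
ix = []
for t in res:
    if 18 > n:
        ix.append((4 <= 23) // emit(0))
length = res
if 35 > res:
    emit(4)
else:
    length = 25 % 40 + (n - length)
for res in pos:
    record(res)
length = ix
if 37 >= 37 > n:
    res -= ix
else:
    res += 14 // res
res = ix[16]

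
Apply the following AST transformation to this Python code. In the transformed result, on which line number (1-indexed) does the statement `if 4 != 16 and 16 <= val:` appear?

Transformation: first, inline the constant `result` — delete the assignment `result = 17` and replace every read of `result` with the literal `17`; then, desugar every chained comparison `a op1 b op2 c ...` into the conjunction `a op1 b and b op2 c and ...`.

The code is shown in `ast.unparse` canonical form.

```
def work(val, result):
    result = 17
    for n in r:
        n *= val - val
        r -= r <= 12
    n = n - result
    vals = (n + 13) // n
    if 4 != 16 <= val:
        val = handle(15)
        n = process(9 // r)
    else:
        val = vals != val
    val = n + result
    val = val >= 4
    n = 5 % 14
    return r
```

7

Transformed code:
def work(val, result):
    for n in r:
        n *= val - val
        r -= r <= 12
    n = n - 17
    vals = (n + 13) // n
    if 4 != 16 and 16 <= val:
        val = handle(15)
        n = process(9 // r)
    else:
        val = vals != val
    val = n + 17
    val = val >= 4
    n = 5 % 14
    return r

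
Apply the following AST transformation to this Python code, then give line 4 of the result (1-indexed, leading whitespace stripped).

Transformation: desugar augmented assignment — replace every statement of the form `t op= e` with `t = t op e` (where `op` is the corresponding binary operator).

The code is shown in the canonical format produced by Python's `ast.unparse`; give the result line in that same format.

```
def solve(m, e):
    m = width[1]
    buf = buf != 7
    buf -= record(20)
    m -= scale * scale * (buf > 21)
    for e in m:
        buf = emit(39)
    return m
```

Transformed code:
def solve(m, e):
    m = width[1]
    buf = buf != 7
    buf = buf - record(20)
    m = m - scale * scale * (buf > 21)
    for e in m:
        buf = emit(39)
    return m

buf = buf - record(20)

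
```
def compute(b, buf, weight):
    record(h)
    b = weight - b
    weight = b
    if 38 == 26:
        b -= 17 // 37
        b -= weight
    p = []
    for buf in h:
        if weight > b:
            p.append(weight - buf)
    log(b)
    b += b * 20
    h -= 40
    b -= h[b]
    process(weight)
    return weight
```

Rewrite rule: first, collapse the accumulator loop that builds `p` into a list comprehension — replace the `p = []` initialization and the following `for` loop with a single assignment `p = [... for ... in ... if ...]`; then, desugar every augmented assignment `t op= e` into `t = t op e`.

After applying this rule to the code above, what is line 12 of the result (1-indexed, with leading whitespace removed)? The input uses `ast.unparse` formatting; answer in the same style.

Transformed code:
def compute(b, buf, weight):
    record(h)
    b = weight - b
    weight = b
    if 38 == 26:
        b = b - 17 // 37
        b = b - weight
    p = [weight - buf for buf in h if weight > b]
    log(b)
    b = b + b * 20
    h = h - 40
    b = b - h[b]
    process(weight)
    return weight

b = b - h[b]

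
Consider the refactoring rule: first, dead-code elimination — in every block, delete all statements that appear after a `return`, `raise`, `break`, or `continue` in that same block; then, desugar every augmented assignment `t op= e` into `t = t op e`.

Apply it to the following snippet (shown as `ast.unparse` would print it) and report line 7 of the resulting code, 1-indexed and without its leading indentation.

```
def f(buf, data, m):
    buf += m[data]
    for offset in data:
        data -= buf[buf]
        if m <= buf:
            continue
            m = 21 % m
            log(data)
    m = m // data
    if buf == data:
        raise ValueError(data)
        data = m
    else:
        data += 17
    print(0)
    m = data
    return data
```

m = m // data

Transformed code:
def f(buf, data, m):
    buf = buf + m[data]
    for offset in data:
        data = data - buf[buf]
        if m <= buf:
            continue
    m = m // data
    if buf == data:
        raise ValueError(data)
    else:
        data = data + 17
    print(0)
    m = data
    return data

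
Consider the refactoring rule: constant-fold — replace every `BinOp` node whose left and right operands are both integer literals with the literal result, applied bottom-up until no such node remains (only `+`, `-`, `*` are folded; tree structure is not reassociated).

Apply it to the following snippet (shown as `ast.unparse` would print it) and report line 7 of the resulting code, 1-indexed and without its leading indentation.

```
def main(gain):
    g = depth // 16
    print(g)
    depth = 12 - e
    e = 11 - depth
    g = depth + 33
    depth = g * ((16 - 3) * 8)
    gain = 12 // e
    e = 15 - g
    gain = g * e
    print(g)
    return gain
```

depth = g * 104

Transformed code:
def main(gain):
    g = depth // 16
    print(g)
    depth = 12 - e
    e = 11 - depth
    g = depth + 33
    depth = g * 104
    gain = 12 // e
    e = 15 - g
    gain = g * e
    print(g)
    return gain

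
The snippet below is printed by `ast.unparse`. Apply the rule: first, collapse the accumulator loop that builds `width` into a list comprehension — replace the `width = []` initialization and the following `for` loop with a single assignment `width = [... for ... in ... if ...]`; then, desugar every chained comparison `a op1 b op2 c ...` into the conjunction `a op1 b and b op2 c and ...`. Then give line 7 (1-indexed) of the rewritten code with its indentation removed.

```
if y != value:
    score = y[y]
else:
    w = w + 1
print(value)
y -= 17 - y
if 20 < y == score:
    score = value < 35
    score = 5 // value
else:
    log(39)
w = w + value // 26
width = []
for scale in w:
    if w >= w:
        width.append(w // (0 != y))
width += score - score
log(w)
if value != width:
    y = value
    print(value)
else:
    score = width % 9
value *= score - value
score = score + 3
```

Transformed code:
if y != value:
    score = y[y]
else:
    w = w + 1
print(value)
y -= 17 - y
if 20 < y and y == score:
    score = value < 35
    score = 5 // value
else:
    log(39)
w = w + value // 26
width = [w // (0 != y) for scale in w if w >= w]
width += score - score
log(w)
if value != width:
    y = value
    print(value)
else:
    score = width % 9
value *= score - value
score = score + 3

if 20 < y and y == score: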